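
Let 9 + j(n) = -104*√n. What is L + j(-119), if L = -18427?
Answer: -18436 - 104*I*√119 ≈ -18436.0 - 1134.5*I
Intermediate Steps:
j(n) = -9 - 104*√n
L + j(-119) = -18427 + (-9 - 104*I*√119) = -18436 - 104*I*√119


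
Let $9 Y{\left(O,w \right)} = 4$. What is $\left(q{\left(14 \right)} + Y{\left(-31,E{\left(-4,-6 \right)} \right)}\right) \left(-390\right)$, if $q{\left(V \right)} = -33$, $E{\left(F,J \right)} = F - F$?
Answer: $\frac{38090}{3} \approx 12697.0$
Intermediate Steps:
$E{\left(F,J \right)} = 0$
$Y{\left(O,w \right)} = \frac{4}{9}$ ($Y{\left(O,w \right)} = \frac{1}{9} \cdot 4 = \frac{4}{9}$)
$\left(q{\left(14 \right)} + Y{\left(-31,E{\left(-4,-6 \right)} \right)}\right) \left(-390\right) = \left(-33 + \frac{4}{9}\right) \left(-390\right) = \left(- \frac{293}{9}\right) \left(-390\right) = \frac{38090}{3}$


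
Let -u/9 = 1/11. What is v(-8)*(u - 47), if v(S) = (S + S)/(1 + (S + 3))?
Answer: -2104/11 ≈ -191.27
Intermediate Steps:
u = -9/11 ≈ -0.81818
v(S) = 2*S/(4 + S) (v(S) = (2*S)/(1 + (3 + S)) = (2*S)/(4 + S) = 2*S/(4 + S))
v(-8)*(u - 47) = (2*(-8)/(4 - 8))*(-9/11 - 47) = (2*(-8)/(-4))*(-526/11) = (2*(-8)*(-¼))*(-526/11) = 4*(-526/11) = -2104/11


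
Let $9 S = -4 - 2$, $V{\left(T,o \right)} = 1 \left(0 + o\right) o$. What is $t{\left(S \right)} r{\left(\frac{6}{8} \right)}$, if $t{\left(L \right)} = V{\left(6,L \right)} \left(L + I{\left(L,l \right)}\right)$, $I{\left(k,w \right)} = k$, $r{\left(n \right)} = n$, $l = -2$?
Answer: $- \frac{4}{9} \approx -0.44444$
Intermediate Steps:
$V{\left(T,o \right)} = o^{2}$ ($V{\left(T,o \right)} = 1 o o = o o = o^{2}$)
$S = - \frac{2}{3}$ ($S = \frac{-4 - 2}{9} = \frac{1}{9} \left(-6\right) = - \frac{2}{3} \approx -0.66667$)
$t{\left(L \right)} = 2 L^{3}$ ($t{\left(L \right)} = L^{2} \left(L + L\right) = L^{2} \cdot 2 L = 2 L^{3}$)
$t{\left(S \right)} r{\left(\frac{6}{8} \right)} = 2 \left(- \frac{2}{3}\right)^{3} \cdot \frac{6}{8} = 2 \left(- \frac{8}{27}\right) 6 \cdot \frac{1}{8} = \left(- \frac{16}{27}\right) \frac{3}{4} = - \frac{4}{9}$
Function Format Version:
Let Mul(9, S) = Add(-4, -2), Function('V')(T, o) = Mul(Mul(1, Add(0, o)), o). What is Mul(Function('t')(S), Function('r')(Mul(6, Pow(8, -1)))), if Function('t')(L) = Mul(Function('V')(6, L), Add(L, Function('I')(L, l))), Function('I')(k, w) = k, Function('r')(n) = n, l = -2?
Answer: Rational(-4, 9) ≈ -0.44444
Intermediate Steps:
Function('V')(T, o) = Pow(o, 2) (Function('V')(T, o) = Mul(Mul(1, o), o) = Mul(o, o) = Pow(o, 2))
S = Rational(-2, 3) (S = Mul(Rational(1, 9), Add(-4, -2)) = Mul(Rational(1, 9), -6) = Rational(-2, 3) ≈ -0.66667)
Function('t')(L) = Mul(2, Pow(L, 3)) (Function('t')(L) = Mul(Pow(L, 2), Add(L, L)) = Mul(Pow(L, 2), Mul(2, L)) = Mul(2, Pow(L, 3)))
Mul(Function('t')(S), Function('r')(Mul(6, Pow(8, -1)))) = Mul(Mul(2, Pow(Rational(-2, 3), 3)), Mul(6, Pow(8, -1))) = Mul(Mul(2, Rational(-8, 27)), Mul(6, Rational(1, 8))) = Mul(Rational(-16, 27), Rational(3, 4)) = Rational(-4, 9)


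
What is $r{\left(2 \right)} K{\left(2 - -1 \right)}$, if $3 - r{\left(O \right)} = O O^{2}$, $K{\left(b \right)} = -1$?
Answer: $5$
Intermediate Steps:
$r{\left(O \right)} = 3 - O^{3}$ ($r{\left(O \right)} = 3 - O O^{2} = 3 - O^{3}$)
$r{\left(2 \right)} K{\left(2 - -1 \right)} = \left(3 - 2^{3}\right) \left(-1\right) = \left(3 - 8\right) \left(-1\right) = \left(-5\right) \left(-1\right) = 5$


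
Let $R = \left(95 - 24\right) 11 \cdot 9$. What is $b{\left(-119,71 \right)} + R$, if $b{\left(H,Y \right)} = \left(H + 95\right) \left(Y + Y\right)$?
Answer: $3621$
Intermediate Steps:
$b{\left(H,Y \right)} = 2 Y \left(95 + H\right)$ ($b{\left(H,Y \right)} = \left(95 + H\right) 2 Y = 2 Y \left(95 + H\right)$)
$R = 7029$ ($R = 71 \cdot 99 = 7029$)
$b{\left(-119,71 \right)} + R = 2 \cdot 71 \left(95 - 119\right) + 7029 = 2 \cdot 71 \left(-24\right) + 7029 = -3408 + 7029 = 3621$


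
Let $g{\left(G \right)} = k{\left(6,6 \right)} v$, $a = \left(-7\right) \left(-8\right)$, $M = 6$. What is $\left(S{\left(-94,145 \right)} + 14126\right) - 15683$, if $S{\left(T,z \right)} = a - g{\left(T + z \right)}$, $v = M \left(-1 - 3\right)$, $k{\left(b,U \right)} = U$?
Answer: $-1357$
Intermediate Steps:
$a = 56$
$v = -24$ ($v = 6 \left(-1 - 3\right) = 6 \left(-4\right) = -24$)
$g{\left(G \right)} = -144$ ($g{\left(G \right)} = 6 \left(-24\right) = -144$)
$S{\left(T,z \right)} = 200$ ($S{\left(T,z \right)} = 56 - -144 = 56 + 144 = 200$)
$\left(S{\left(-94,145 \right)} + 14126\right) - 15683 = \left(200 + 14126\right) - 15683 = 14326 - 15683 = -1357$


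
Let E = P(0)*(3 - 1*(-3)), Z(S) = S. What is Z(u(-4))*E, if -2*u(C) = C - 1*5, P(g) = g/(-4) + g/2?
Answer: 0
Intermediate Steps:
P(g) = g/4 (P(g) = g*(-¼) + g*(½) = -g/4 + g/2 = g/4)
u(C) = 5/2 - C/2 (u(C) = -(C - 1*5)/2 = -(C - 5)/2 = -(-5 + C)/2 = 5/2 - C/2)
E = 0 (E = ((¼)*0)*(3 - 1*(-3)) = 0*(3 + 3) = 0*6 = 0)
Z(u(-4))*E = (5/2 - ½*(-4))*0 = (5/2 + 2)*0 = (9/2)*0 = 0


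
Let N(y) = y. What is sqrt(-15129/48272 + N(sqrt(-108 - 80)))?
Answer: sqrt(-45644193 + 291273248*I*sqrt(47))/12068 ≈ 2.5886 + 2.6484*I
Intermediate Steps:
sqrt(-15129/48272 + N(sqrt(-108 - 80))) = sqrt(-15129/48272 + sqrt(-108 - 80)) = sqrt(-15129*1/48272 + sqrt(-188)) = sqrt(-15129/48272 + 2*I*sqrt(47))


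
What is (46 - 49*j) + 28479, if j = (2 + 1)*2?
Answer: 28231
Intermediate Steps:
j = 6 (j = 3*2 = 6)
(46 - 49*j) + 28479 = (46 - 49*6) + 28479 = (46 - 294) + 28479 = -248 + 28479 = 28231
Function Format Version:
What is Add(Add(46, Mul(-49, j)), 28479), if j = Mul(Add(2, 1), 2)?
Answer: 28231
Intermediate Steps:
j = 6 (j = Mul(3, 2) = 6)
Add(Add(46, Mul(-49, j)), 28479) = Add(Add(46, Mul(-49, 6)), 28479) = Add(Add(46, -294), 28479) = Add(-248, 28479) = 28231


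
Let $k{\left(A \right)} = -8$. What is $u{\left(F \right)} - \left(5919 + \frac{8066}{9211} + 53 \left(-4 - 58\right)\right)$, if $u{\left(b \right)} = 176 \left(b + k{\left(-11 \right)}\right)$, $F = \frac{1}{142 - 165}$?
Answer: $- \frac{857904627}{211853} \approx -4049.5$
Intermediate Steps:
$F = - \frac{1}{23}$ ($F = \frac{1}{-23} = - \frac{1}{23} \approx -0.043478$)
$u{\left(b \right)} = -1408 + 176 b$ ($u{\left(b \right)} = 176 \left(b - 8\right) = 176 \left(-8 + b\right) = -1408 + 176 b$)
$u{\left(F \right)} - \left(5919 + \frac{8066}{9211} + 53 \left(-4 - 58\right)\right) = \left(-1408 + 176 \left(- \frac{1}{23}\right)\right) - \left(5919 + \frac{8066}{9211} + 53 \left(-4 - 58\right)\right) = \left(-1408 - \frac{176}{23}\right) + \left(\left(-5919 - -3286\right) + 8066 \left(- \frac{1}{9211}\right)\right) = - \frac{32560}{23} + \left(\left(-5919 + 3286\right) - \frac{8066}{9211}\right) = - \frac{32560}{23} - \frac{24260629}{9211} = - \frac{857904627}{211853}$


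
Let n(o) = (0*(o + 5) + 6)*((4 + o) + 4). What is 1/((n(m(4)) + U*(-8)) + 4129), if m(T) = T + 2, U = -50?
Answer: 1/4613 ≈ 0.00021678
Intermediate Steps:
m(T) = 2 + T
n(o) = 48 + 6*o (n(o) = (0*(5 + o) + 6)*(8 + o) = (0 + 6)*(8 + o) = 6*(8 + o) = 48 + 6*o)
1/((n(m(4)) + U*(-8)) + 4129) = 1/(((48 + 6*(2 + 4)) - 50*(-8)) + 4129) = 1/(((48 + 6*6) + 400) + 4129) = 1/(((48 + 36) + 400) + 4129) = 1/((84 + 400) + 4129) = 1/(484 + 4129) = 1/4613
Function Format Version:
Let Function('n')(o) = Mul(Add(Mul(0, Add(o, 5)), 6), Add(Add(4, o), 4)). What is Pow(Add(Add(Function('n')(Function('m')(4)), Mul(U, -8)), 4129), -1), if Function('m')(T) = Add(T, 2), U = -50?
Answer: Rational(1, 4613) ≈ 0.00021678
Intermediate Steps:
Function('m')(T) = Add(2, T)
Function('n')(o) = Add(48, Mul(6, o)) (Function('n')(o) = Mul(Add(Mul(0, Add(5, o)), 6), Add(8, o)) = Mul(Add(0, 6), Add(8, o)) = Mul(6, Add(8, o)) = Add(48, Mul(6, o)))
Pow(Add(Add(Function('n')(Function('m')(4)), Mul(U, -8)), 4129), -1) = Pow(Add(Add(Add(48, Mul(6, Add(2, 4))), Mul(-50, -8)), 4129), -1) = Pow(Add(Add(Add(48, Mul(6, 6)), 400), 4129), -1) = Pow(Add(Add(Add(48, 36), 400), 4129), -1) = Pow(Add(Add(84, 400), 4129), -1) = Pow(Add(484, 4129), -1) = Pow(4613, -1) = Rational(1, 4613)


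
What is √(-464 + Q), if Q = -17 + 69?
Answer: 2*I*√103 ≈ 20.298*I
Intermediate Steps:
Q = 52
√(-464 + Q) = √(-464 + 52) = √(-412) = 2*I*√103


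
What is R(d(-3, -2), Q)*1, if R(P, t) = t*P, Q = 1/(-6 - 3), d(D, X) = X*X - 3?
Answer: -1/9 ≈ -0.11111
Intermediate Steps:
d(D, X) = -3 + X**2 (d(D, X) = X**2 - 3 = -3 + X**2)
Q = -1/9 (Q = 1/(-9) = -1/9 ≈ -0.11111)
R(P, t) = P*t
R(d(-3, -2), Q)*1 = ((-3 + (-2)**2)*(-1/9))*1 = ((-3 + 4)*(-1/9))*1 = (1*(-1/9))*1 = -1/9*1 = -1/9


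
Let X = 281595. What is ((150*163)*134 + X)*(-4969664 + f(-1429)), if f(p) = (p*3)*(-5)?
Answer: -17605279217955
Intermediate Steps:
f(p) = -15*p (f(p) = (3*p)*(-5) = -15*p)
((150*163)*134 + X)*(-4969664 + f(-1429)) = ((150*163)*134 + 281595)*(-4969664 - 15*(-1429)) = (24450*134 + 281595)*(-4969664 + 21435) = (3276300 + 281595)*(-4948229) = 3557895*(-4948229) = -17605279217955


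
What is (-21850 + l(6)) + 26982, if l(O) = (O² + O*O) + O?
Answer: 5210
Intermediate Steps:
l(O) = O + 2*O² (l(O) = (O² + O²) + O = 2*O² + O = O + 2*O²)
(-21850 + l(6)) + 26982 = (-21850 + 6*(1 + 2*6)) + 26982 = (-21850 + 6*(1 + 12)) + 26982 = (-21850 + 6*13) + 26982 = (-21850 + 78) + 26982 = -21772 + 26982 = 5210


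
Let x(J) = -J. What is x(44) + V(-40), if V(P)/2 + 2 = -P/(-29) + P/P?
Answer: -1414/29 ≈ -48.759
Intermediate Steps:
V(P) = -2 + 2*P/29 (V(P) = -4 + 2*(-P/(-29) + P/P) = -4 + 2*(-P*(-1/29) + 1) = -4 + 2*(P/29 + 1) = -4 + 2*(1 + P/29) = -4 + (2 + 2*P/29) = -2 + 2*P/29)
x(44) + V(-40) = -1*44 + (-2 + (2/29)*(-40)) = -44 + (-2 - 80/29) = -44 - 138/29 = -1414/29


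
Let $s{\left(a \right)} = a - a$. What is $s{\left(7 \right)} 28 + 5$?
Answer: $5$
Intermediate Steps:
$s{\left(a \right)} = 0$
$s{\left(7 \right)} 28 + 5 = 0 \cdot 28 + 5 = 0 + 5 = 5$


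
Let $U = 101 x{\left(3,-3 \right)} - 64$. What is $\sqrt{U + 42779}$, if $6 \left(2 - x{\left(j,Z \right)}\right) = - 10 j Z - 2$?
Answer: $\frac{\sqrt{372921}}{3} \approx 203.56$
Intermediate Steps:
$x{\left(j,Z \right)} = \frac{7}{3} + \frac{5 Z j}{3}$ ($x{\left(j,Z \right)} = 2 - \frac{- 10 j Z - 2}{6} = 2 - \frac{- 10 Z j - 2}{6} = 2 - \frac{-2 - 10 Z j}{6} = 2 + \left(\frac{1}{3} + \frac{5 Z j}{3}\right) = \frac{7}{3} + \frac{5 Z j}{3}$)
$U = - \frac{4030}{3}$ ($U = 101 \left(\frac{7}{3} + \frac{5}{3} \left(-3\right) 3\right) - 64 = 101 \left(\frac{7}{3} - 15\right) - 64 = 101 \left(- \frac{38}{3}\right) - 64 = - \frac{3838}{3} - 64 = - \frac{4030}{3} \approx -1343.3$)
$\sqrt{U + 42779} = \sqrt{- \frac{4030}{3} + 42779} = \sqrt{\frac{124307}{3}} = \frac{\sqrt{372921}}{3}$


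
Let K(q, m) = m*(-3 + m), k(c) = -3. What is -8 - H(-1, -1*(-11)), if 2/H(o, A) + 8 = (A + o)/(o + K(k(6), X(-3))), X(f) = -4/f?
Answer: -1259/161 ≈ -7.8199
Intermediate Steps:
H(o, A) = 2/(-8 + (A + o)/(-20/9 + o)) (H(o, A) = 2/(-8 + (A + o)/(o + (-4/(-3))*(-3 - 4/(-3)))) = 2/(-8 + (A + o)/(o + (-4*(-1/3))*(-3 - 4*(-1/3)))) = 2/(-8 + (A + o)/(o + 4*(-3 + 4/3)/3)) = 2/(-8 + (A + o)/(o + (4/3)*(-5/3))) = 2/(-8 + (A + o)/(o - 20/9)) = 2/(-8 + (A + o)/(-20/9 + o)))
-8 - H(-1, -1*(-11)) = -8 - 2*(-20 + 9*(-1))/(160 - 63*(-1) + 9*(-1*(-11))) = -8 - 2*(-20 - 9)/(160 + 63 + 9*11) = -8 - 2*(-29)/(160 + 63 + 99) = -8 - 2*(-29)/322 = -8 - 1*(-29/161) = -8 + 29/161 = -1259/161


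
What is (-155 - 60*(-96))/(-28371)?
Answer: -5605/28371 ≈ -0.19756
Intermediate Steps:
(-155 - 60*(-96))/(-28371) = (-155 + 5760)*(-1/28371) = 5605*(-1/28371) = -5605/28371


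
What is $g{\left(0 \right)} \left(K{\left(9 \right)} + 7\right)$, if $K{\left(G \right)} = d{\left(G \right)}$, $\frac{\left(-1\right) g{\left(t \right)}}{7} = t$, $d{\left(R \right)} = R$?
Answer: $0$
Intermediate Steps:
$g{\left(t \right)} = - 7 t$
$K{\left(G \right)} = G$
$g{\left(0 \right)} \left(K{\left(9 \right)} + 7\right) = \left(-7\right) 0 \left(9 + 7\right) = 0 \cdot 16 = 0$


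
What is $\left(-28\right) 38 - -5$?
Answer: $-1059$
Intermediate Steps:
$\left(-28\right) 38 - -5 = -1064 + 5 = -1059$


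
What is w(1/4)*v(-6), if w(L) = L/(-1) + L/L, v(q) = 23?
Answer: 69/4 ≈ 17.250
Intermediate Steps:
w(L) = 1 - L (w(L) = L*(-1) + 1 = -L + 1 = 1 - L)
w(1/4)*v(-6) = (1 - 1/4)*23 = (3/4)*23 = 69/4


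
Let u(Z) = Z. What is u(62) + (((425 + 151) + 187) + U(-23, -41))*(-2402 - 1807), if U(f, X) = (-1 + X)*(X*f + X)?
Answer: 156242351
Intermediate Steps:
U(f, X) = (-1 + X)*(X + X*f)
u(62) + (((425 + 151) + 187) + U(-23, -41))*(-2402 - 1807) = 62 + (((425 + 151) + 187) - 41*(-1 - 41 - 1*(-23) - 41*(-23)))*(-2402 - 1807) = 62 + ((576 + 187) - 41*(-1 - 41 + 23 + 943))*(-4209) = 62 + (763 - 41*924)*(-4209) = 62 + (763 - 37884)*(-4209) = 62 - 37121*(-4209) = 62 + 156242289 = 156242351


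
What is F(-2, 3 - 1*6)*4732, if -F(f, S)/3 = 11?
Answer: -156156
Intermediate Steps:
F(f, S) = -33 (F(f, S) = -3*11 = -33)
F(-2, 3 - 1*6)*4732 = -33*4732 = -156156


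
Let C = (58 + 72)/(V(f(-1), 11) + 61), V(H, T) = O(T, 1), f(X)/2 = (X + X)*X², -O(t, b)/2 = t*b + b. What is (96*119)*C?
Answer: 1485120/37 ≈ 40138.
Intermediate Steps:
O(t, b) = -2*b - 2*b*t (O(t, b) = -2*(t*b + b) = -2*(b*t + b) = -2*(b + b*t) = -2*b - 2*b*t)
f(X) = 4*X³ (f(X) = 2*((X + X)*X²) = 2*((2*X)*X²) = 2*(2*X³) = 4*X³)
V(H, T) = -2 - 2*T (V(H, T) = -2*1*(1 + T) = -2 - 2*T)
C = 130/37 (C = (58 + 72)/((-2 - 2*11) + 61) = 130/((-2 - 22) + 61) = 130/(-24 + 61) = 130/37 ≈ 3.5135)
(96*119)*C = (96*119)*(130/37) = 11424*(130/37) = 1485120/37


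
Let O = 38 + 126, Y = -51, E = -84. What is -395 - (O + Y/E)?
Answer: -15669/28 ≈ -559.61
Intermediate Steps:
O = 164
-395 - (O + Y/E) = -395 - (164 - 51/(-84)) = -395 - (164 - 51*(-1/84)) = -395 - (164 + 17/28) = -395 - 1*4609/28 = -395 - 4609/28 = -15669/28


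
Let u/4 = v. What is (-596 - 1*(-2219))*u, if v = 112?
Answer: 727104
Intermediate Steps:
u = 448 (u = 4*112 = 448)
(-596 - 1*(-2219))*u = (-596 - 1*(-2219))*448 = (-596 + 2219)*448 = 1623*448 = 727104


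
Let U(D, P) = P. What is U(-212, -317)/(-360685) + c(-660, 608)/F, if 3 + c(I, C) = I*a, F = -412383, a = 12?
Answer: 996144222/49580120785 ≈ 0.020092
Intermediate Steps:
c(I, C) = -3 + 12*I (c(I, C) = -3 + I*12 = -3 + 12*I)
U(-212, -317)/(-360685) + c(-660, 608)/F = -317/(-360685) + (-3 + 12*(-660))/(-412383) = -317*(-1/360685) + (-3 - 7920)*(-1/412383) = 317/360685 - 7923*(-1/412383) = 317/360685 + 2641/137461 = 996144222/49580120785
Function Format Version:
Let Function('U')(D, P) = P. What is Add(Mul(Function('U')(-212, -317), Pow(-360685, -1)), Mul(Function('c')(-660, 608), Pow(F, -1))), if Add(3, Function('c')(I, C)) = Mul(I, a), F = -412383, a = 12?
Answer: Rational(996144222, 49580120785) ≈ 0.020092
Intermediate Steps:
Function('c')(I, C) = Add(-3, Mul(12, I)) (Function('c')(I, C) = Add(-3, Mul(I, 12)) = Add(-3, Mul(12, I)))
Add(Mul(Function('U')(-212, -317), Pow(-360685, -1)), Mul(Function('c')(-660, 608), Pow(F, -1))) = Add(Mul(-317, Pow(-360685, -1)), Mul(Add(-3, Mul(12, -660)), Pow(-412383, -1))) = Add(Mul(-317, Rational(-1, 360685)), Mul(Add(-3, -7920), Rational(-1, 412383))) = Add(Rational(317, 360685), Mul(-7923, Rational(-1, 412383))) = Add(Rational(317, 360685), Rational(2641, 137461)) = Rational(996144222, 49580120785)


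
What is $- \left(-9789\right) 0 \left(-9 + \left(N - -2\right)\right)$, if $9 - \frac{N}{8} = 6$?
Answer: $0$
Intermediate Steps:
$N = 24$ ($N = 72 - 48 = 24$)
$- \left(-9789\right) 0 \left(-9 + \left(N - -2\right)\right) = - \left(-9789\right) 0 \left(-9 + \left(24 - -2\right)\right) = - \left(-9789\right) 0 \left(-9 + \left(24 + 2\right)\right) = - \left(-9789\right) 0 \left(-9 + 26\right) = - \left(-9789\right) 0 \cdot 17 = - \left(-9789\right) 0 = \left(-1\right) 0 = 0$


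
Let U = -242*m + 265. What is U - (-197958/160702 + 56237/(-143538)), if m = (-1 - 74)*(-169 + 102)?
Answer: -14022142543365941/11533421838 ≈ -1.2158e+6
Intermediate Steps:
m = 5025 (m = -75*(-67) = 5025)
U = -1215785 (U = -242*5025 + 265 = -1216050 + 265 = -1215785)
U - (-197958/160702 + 56237/(-143538)) = -1215785 - (-197958/160702 + 56237/(-143538)) = -1215785 - (-197958*1/160702 + 56237*(-1/143538)) = -1215785 - (-98979/80351 - 56237/143538) = -1215785 - 1*(-18725946889/11533421838) = -1215785 + 18725946889/11533421838 = -14022142543365941/11533421838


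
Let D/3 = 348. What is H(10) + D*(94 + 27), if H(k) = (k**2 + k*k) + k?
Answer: 126534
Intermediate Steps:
H(k) = k + 2*k**2 (H(k) = (k**2 + k**2) + k = 2*k**2 + k = k + 2*k**2)
D = 1044 (D = 3*348 = 1044)
H(10) + D*(94 + 27) = 10*(1 + 2*10) + 1044*(94 + 27) = 10*(1 + 20) + 1044*121 = 10*21 + 126324 = 210 + 126324 = 126534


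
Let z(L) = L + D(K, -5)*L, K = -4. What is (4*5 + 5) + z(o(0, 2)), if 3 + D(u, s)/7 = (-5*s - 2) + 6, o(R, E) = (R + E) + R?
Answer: 391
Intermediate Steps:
o(R, E) = E + 2*R (o(R, E) = (E + R) + R = E + 2*R)
D(u, s) = 7 - 35*s (D(u, s) = -21 + 7*((-5*s - 2) + 6) = -21 + 7*((-2 - 5*s) + 6) = -21 + 7*(4 - 5*s) = -21 + (28 - 35*s) = 7 - 35*s)
z(L) = 183*L (z(L) = L + (7 - 35*(-5))*L = L + (7 + 175)*L = L + 182*L = 183*L)
(4*5 + 5) + z(o(0, 2)) = (4*5 + 5) + 183*(2 + 2*0) = (20 + 5) + 183*(2 + 0) = 25 + 183*2 = 25 + 366 = 391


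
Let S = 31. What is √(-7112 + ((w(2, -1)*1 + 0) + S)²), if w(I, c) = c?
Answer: 2*I*√1553 ≈ 78.816*I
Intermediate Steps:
√(-7112 + ((w(2, -1)*1 + 0) + S)²) = √(-7112 + ((-1*1 + 0) + 31)²) = √(-7112 + ((-1 + 0) + 31)²) = √(-7112 + (-1 + 31)²) = √(-7112 + 30²) = √(-7112 + 900) = √(-6212) = 2*I*√1553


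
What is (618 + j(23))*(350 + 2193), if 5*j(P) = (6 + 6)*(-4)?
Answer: 7735806/5 ≈ 1.5472e+6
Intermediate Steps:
j(P) = -48/5 (j(P) = ((6 + 6)*(-4))/5 = (12*(-4))/5 = (1/5)*(-48) = -48/5)
(618 + j(23))*(350 + 2193) = (618 - 48/5)*(350 + 2193) = (3042/5)*2543 = 7735806/5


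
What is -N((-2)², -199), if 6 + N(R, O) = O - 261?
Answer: 466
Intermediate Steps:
N(R, O) = -267 + O (N(R, O) = -6 + (O - 261) = -6 + (-261 + O) = -267 + O)
-N((-2)², -199) = -(-267 - 199) = -1*(-466) = 466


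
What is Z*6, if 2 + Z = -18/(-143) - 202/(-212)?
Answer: -41895/7579 ≈ -5.5278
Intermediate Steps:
Z = -13965/15158 (Z = -2 + (-18/(-143) - 202/(-212)) = -2 + (-18*(-1/143) - 202*(-1/212)) = -2 + (18/143 + 101/106) = -2 + 16351/15158 = -13965/15158 ≈ -0.92130)
Z*6 = -13965/15158*6 = -41895/7579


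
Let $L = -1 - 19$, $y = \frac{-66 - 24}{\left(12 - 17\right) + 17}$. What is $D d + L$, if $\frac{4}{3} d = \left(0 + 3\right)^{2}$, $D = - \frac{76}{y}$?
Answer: $\frac{242}{5} \approx 48.4$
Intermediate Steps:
$y = - \frac{15}{2}$ ($y = - \frac{90}{\left(12 - 17\right) + 17} = - \frac{90}{-5 + 17} = - \frac{90}{12} = \left(-90\right) \frac{1}{12} = - \frac{15}{2} \approx -7.5$)
$L = -20$ ($L = -1 - 19 = -20$)
$D = \frac{152}{15}$ ($D = - \frac{76}{- \frac{15}{2}} = \left(-76\right) \left(- \frac{2}{15}\right) = \frac{152}{15} \approx 10.133$)
$d = \frac{27}{4}$ ($d = \frac{3 \left(0 + 3\right)^{2}}{4} = \frac{3 \cdot 3^{2}}{4} = \frac{3}{4} \cdot 9 = \frac{27}{4} \approx 6.75$)
$D d + L = \frac{152}{15} \cdot \frac{27}{4} - 20 = \frac{342}{5} - 20 = \frac{242}{5}$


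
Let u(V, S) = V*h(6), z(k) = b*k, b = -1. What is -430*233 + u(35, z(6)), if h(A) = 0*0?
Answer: -100190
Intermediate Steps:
h(A) = 0
z(k) = -k
u(V, S) = 0 (u(V, S) = V*0 = 0)
-430*233 + u(35, z(6)) = -430*233 + 0 = -100190 + 0 = -100190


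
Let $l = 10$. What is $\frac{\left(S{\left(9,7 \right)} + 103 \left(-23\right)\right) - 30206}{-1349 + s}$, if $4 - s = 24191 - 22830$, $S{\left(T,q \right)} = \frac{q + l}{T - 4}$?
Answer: $\frac{27143}{2255} \approx 12.037$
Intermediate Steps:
$S{\left(T,q \right)} = \frac{10 + q}{-4 + T}$ ($S{\left(T,q \right)} = \frac{q + 10}{T - 4} = \frac{10 + q}{-4 + T}$)
$s = -1357$ ($s = 4 - \left(24191 - 22830\right) = 4 - 1361 = -1357$)
$\frac{\left(S{\left(9,7 \right)} + 103 \left(-23\right)\right) - 30206}{-1349 + s} = \frac{\left(\frac{10 + 7}{-4 + 9} + 103 \left(-23\right)\right) - 30206}{-1349 - 1357} = \frac{\left(\frac{1}{5} \cdot 17 - 2369\right) - 30206}{-2706} = \left(\left(\frac{1}{5} \cdot 17 - 2369\right) - 30206\right) \left(- \frac{1}{2706}\right) = \left(\left(\frac{17}{5} - 2369\right) - 30206\right) \left(- \frac{1}{2706}\right) = \left(- \frac{11828}{5} - 30206\right) \left(- \frac{1}{2706}\right) = \left(- \frac{162858}{5}\right) \left(- \frac{1}{2706}\right) = \frac{27143}{2255}$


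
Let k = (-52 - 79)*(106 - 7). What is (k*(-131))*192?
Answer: 326196288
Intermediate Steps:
k = -12969 (k = -131*99 = -12969)
(k*(-131))*192 = -12969*(-131)*192 = 1698939*192 = 326196288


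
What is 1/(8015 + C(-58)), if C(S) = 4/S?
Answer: 29/232433 ≈ 0.00012477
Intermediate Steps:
1/(8015 + C(-58)) = 1/(8015 + 4/(-58)) = 1/(8015 + 4*(-1/58)) = 1/(8015 - 2/29) = 1/(232433/29) = 29/232433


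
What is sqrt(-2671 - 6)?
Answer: I*sqrt(2677) ≈ 51.74*I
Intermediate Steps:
sqrt(-2671 - 6) = sqrt(-2677) = I*sqrt(2677)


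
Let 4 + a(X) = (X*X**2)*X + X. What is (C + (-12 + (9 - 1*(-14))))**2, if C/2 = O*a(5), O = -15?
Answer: 352275361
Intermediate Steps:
a(X) = -4 + X + X**4 (a(X) = -4 + ((X*X**2)*X + X) = -4 + (X**3*X + X) = -4 + (X**4 + X) = -4 + (X + X**4) = -4 + X + X**4)
C = -18780 (C = 2*(-15*(-4 + 5 + 5**4)) = 2*(-15*(-4 + 5 + 625)) = 2*(-15*626) = 2*(-9390) = -18780)
(C + (-12 + (9 - 1*(-14))))**2 = (-18780 + (-12 + (9 - 1*(-14))))**2 = (-18780 + (-12 + (9 + 14)))**2 = (-18780 + (-12 + 23))**2 = (-18780 + 11)**2 = (-18769)**2 = 352275361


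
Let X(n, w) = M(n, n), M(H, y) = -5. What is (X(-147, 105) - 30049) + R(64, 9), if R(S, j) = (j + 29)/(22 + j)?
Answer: -931636/31 ≈ -30053.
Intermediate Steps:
R(S, j) = (29 + j)/(22 + j)
X(n, w) = -5
(X(-147, 105) - 30049) + R(64, 9) = (-5 - 30049) + (29 + 9)/(22 + 9) = -30054 + 38/31 = -931636/31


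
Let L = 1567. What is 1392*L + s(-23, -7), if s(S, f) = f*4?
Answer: 2181236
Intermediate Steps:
s(S, f) = 4*f
1392*L + s(-23, -7) = 1392*1567 + 4*(-7) = 2181264 - 28 = 2181236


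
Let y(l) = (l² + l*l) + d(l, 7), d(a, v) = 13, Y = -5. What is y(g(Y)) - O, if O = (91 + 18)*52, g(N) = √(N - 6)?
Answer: -5677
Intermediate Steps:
g(N) = √(-6 + N)
O = 5668 (O = 109*52 = 5668)
y(l) = 13 + 2*l² (y(l) = (l² + l*l) + 13 = (l² + l²) + 13 = 2*l² + 13 = 13 + 2*l²)
y(g(Y)) - O = (13 + 2*(√(-6 - 5))²) - 1*5668 = (13 + 2*(√(-11))²) - 5668 = (13 + 2*(I*√11)²) - 5668 = (13 + 2*(-11)) - 5668 = (13 - 22) - 5668 = -9 - 5668 = -5677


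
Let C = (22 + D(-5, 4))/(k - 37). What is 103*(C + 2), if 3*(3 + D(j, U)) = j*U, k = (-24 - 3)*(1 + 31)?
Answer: 553007/2703 ≈ 204.59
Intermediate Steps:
k = -864 (k = -27*32 = -864)
D(j, U) = -3 + U*j/3 (D(j, U) = -3 + (j*U)/3 = -3 + (U*j)/3 = -3 + U*j/3)
C = -37/2703 (C = (22 + (-3 + (⅓)*4*(-5)))/(-864 - 37) = (22 + (-3 - 20/3))/(-901) = (22 - 29/3)*(-1/901) = (37/3)*(-1/901) = -37/2703 ≈ -0.013688)
103*(C + 2) = 103*(-37/2703 + 2) = 103*(5369/2703) = 553007/2703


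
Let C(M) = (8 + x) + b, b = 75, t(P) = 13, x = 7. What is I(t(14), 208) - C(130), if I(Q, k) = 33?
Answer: -57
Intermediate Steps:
C(M) = 90 (C(M) = (8 + 7) + 75 = 15 + 75 = 90)
I(t(14), 208) - C(130) = 33 - 1*90 = 33 - 90 = -57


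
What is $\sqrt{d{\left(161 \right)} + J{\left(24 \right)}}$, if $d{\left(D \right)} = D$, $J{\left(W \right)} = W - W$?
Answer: $\sqrt{161} \approx 12.689$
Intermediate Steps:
$J{\left(W \right)} = 0$
$\sqrt{d{\left(161 \right)} + J{\left(24 \right)}} = \sqrt{161 + 0} = \sqrt{161}$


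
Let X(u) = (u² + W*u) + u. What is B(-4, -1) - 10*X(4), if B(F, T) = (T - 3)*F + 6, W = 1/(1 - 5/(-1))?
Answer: -554/3 ≈ -184.67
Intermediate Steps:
W = ⅙ (W = 1/(1 - 5*(-1)) = 1/(1 + 5) = 1/6 = ⅙ ≈ 0.16667)
B(F, T) = 6 + F*(-3 + T) (B(F, T) = (-3 + T)*F + 6 = F*(-3 + T) + 6 = 6 + F*(-3 + T))
X(u) = u² + 7*u/6 (X(u) = (u² + u/6) + u = u² + 7*u/6)
B(-4, -1) - 10*X(4) = (6 - 3*(-4) - 4*(-1)) - 5*4*(7 + 6*4)/3 = (6 + 12 + 4) - 5*4*(7 + 24)/3 = 22 - 5*4*31/3 = 22 - 10*62/3 = 22 - 620/3 = -554/3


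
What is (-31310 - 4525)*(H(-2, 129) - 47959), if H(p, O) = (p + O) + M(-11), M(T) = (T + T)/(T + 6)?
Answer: 1713902046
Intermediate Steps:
M(T) = 2*T/(6 + T) (M(T) = (2*T)/(6 + T) = 2*T/(6 + T))
H(p, O) = 22/5 + O + p (H(p, O) = (p + O) + 2*(-11)/(6 - 11) = (O + p) + 2*(-11)/(-5) = (O + p) + 2*(-11)*(-1/5) = (O + p) + 22/5 = 22/5 + O + p)
(-31310 - 4525)*(H(-2, 129) - 47959) = (-31310 - 4525)*((22/5 + 129 - 2) - 47959) = -35835*(657/5 - 47959) = -35835*(-239138/5) = 1713902046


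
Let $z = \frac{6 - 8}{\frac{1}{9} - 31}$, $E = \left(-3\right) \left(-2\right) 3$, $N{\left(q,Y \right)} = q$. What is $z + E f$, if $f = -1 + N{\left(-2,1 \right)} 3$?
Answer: $- \frac{17505}{139} \approx -125.94$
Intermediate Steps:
$f = -7$ ($f = -1 - 6 = -7$)
$E = 18$ ($E = 6 \cdot 3 = 18$)
$z = \frac{9}{139}$ ($z = - \frac{2}{\frac{1}{9} - 31} = - \frac{2}{- \frac{278}{9}} = \left(-2\right) \left(- \frac{9}{278}\right) = \frac{9}{139} \approx 0.064748$)
$z + E f = \frac{9}{139} + 18 \left(-7\right) = \frac{9}{139} - 126 = - \frac{17505}{139}$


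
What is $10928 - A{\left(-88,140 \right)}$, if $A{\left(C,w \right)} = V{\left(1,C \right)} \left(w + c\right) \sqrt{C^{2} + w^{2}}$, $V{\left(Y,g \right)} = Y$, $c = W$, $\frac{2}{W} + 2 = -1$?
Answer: $10928 - \frac{1672 \sqrt{1709}}{3} \approx -12112.0$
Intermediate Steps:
$W = - \frac{2}{3}$ ($W = \frac{2}{-2 - 1} = \frac{2}{-3} = 2 \left(- \frac{1}{3}\right) = - \frac{2}{3} \approx -0.66667$)
$c = - \frac{2}{3} \approx -0.66667$
$A{\left(C,w \right)} = \sqrt{C^{2} + w^{2}} \left(- \frac{2}{3} + w\right)$ ($A{\left(C,w \right)} = 1 \left(w - \frac{2}{3}\right) \sqrt{C^{2} + w^{2}} = 1 \left(- \frac{2}{3} + w\right) \sqrt{C^{2} + w^{2}} = \left(- \frac{2}{3} + w\right) \sqrt{C^{2} + w^{2}} = \sqrt{C^{2} + w^{2}} \left(- \frac{2}{3} + w\right)$)
$10928 - A{\left(-88,140 \right)} = 10928 - \sqrt{\left(-88\right)^{2} + 140^{2}} \left(- \frac{2}{3} + 140\right) = 10928 - \sqrt{7744 + 19600} \cdot \frac{418}{3} = 10928 - \sqrt{27344} \cdot \frac{418}{3} = 10928 - 4 \sqrt{1709} \cdot \frac{418}{3} = 10928 - \frac{1672 \sqrt{1709}}{3}$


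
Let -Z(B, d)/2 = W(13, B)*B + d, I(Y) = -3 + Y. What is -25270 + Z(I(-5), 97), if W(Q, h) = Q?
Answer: -25256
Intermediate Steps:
Z(B, d) = -26*B - 2*d (Z(B, d) = -2*(13*B + d) = -2*(d + 13*B) = -26*B - 2*d)
-25270 + Z(I(-5), 97) = -25270 + (-26*(-3 - 5) - 2*97) = -25270 + (-26*(-8) - 194) = -25270 + (208 - 194) = -25270 + 14 = -25256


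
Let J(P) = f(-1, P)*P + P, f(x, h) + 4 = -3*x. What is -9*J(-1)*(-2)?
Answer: 0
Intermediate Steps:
f(x, h) = -4 - 3*x
J(P) = 0 (J(P) = (-4 - 3*(-1))*P + P = (-4 + 3)*P + P = -P + P = 0)
-9*J(-1)*(-2) = -9*0*(-2) = 0*(-2) = 0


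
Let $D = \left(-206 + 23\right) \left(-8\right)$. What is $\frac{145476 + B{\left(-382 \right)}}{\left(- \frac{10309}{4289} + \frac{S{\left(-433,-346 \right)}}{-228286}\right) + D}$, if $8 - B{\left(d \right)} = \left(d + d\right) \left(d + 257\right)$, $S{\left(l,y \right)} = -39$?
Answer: $\frac{48940266801536}{1431076476353} \approx 34.198$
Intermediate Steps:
$B{\left(d \right)} = 8 - 2 d \left(257 + d\right)$ ($B{\left(d \right)} = 8 - \left(d + d\right) \left(d + 257\right) = 8 - 2 d \left(257 + d\right)$)
$D = 1464$ ($D = \left(-183\right) \left(-8\right) = 1464$)
$\frac{145476 + B{\left(-382 \right)}}{\left(- \frac{10309}{4289} + \frac{S{\left(-433,-346 \right)}}{-228286}\right) + D} = \frac{145476 - \left(-196356 + 291848\right)}{\left(- \frac{10309}{4289} - \frac{39}{-228286}\right) + 1464} = \frac{145476 + \left(8 + 196348 - 291848\right)}{\left(\left(-10309\right) \frac{1}{4289} - - \frac{39}{228286}\right) + 1464} = \frac{145476 + \left(8 + 196348 - 291848\right)}{\left(- \frac{10309}{4289} + \frac{39}{228286}\right) + 1464} = \frac{145476 - 95492}{- \frac{2353233103}{979118654} + 1464} = \frac{49984}{\frac{1431076476353}{979118654}} = 49984 \cdot \frac{979118654}{1431076476353} = \frac{48940266801536}{1431076476353}$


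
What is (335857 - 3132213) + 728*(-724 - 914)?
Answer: -3988820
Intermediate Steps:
(335857 - 3132213) + 728*(-724 - 914) = -2796356 + 728*(-1638) = -2796356 - 1192464 = -3988820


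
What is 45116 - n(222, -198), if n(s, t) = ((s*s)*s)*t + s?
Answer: 2166372398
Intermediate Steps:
n(s, t) = s + t*s³ (n(s, t) = (s²*s)*t + s = s³*t + s = t*s³ + s = s + t*s³)
45116 - n(222, -198) = 45116 - (222 - 198*222³) = 45116 - (222 - 198*10941048) = 45116 - (222 - 2166327504) = 45116 - 1*(-2166327282) = 45116 + 2166327282 = 2166372398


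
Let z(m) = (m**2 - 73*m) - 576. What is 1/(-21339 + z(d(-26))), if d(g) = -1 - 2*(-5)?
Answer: -1/22491 ≈ -4.4462e-5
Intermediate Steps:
d(g) = 9 (d(g) = -1 + 10 = 9)
z(m) = -576 + m**2 - 73*m
1/(-21339 + z(d(-26))) = 1/(-21339 + (-576 + 9**2 - 73*9)) = 1/(-21339 + (-576 + 81 - 657)) = 1/(-21339 - 1152) = 1/(-22491) = -1/22491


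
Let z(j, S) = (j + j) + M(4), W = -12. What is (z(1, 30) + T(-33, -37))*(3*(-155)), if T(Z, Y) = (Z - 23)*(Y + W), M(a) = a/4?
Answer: -1277355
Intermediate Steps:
M(a) = a/4 (M(a) = a*(¼) = a/4)
T(Z, Y) = (-23 + Z)*(-12 + Y) (T(Z, Y) = (Z - 23)*(Y - 12) = (-23 + Z)*(-12 + Y))
z(j, S) = 1 + 2*j (z(j, S) = (j + j) + (¼)*4 = 2*j + 1 = 1 + 2*j)
(z(1, 30) + T(-33, -37))*(3*(-155)) = ((1 + 2*1) + (276 - 23*(-37) - 12*(-33) - 37*(-33)))*(3*(-155)) = ((1 + 2) + (276 + 851 + 396 + 1221))*(-465) = (3 + 2744)*(-465) = 2747*(-465) = -1277355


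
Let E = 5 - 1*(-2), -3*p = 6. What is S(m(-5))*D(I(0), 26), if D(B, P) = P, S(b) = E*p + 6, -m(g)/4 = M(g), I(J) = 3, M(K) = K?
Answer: -208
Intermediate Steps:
p = -2 (p = -⅓*6 = -2)
m(g) = -4*g
E = 7 (E = 5 + 2 = 7)
S(b) = -8 (S(b) = 7*(-2) + 6 = -14 + 6 = -8)
S(m(-5))*D(I(0), 26) = -8*26 = -208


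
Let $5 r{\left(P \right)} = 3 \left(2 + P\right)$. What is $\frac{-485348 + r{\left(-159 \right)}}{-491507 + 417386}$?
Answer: $\frac{2427211}{370605} \approx 6.5493$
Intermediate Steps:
$r{\left(P \right)} = \frac{6}{5} + \frac{3 P}{5}$ ($r{\left(P \right)} = \frac{3 \left(2 + P\right)}{5} = \frac{6 + 3 P}{5} = \frac{6}{5} + \frac{3 P}{5}$)
$\frac{-485348 + r{\left(-159 \right)}}{-491507 + 417386} = \frac{-485348 + \left(\frac{6}{5} + \frac{3}{5} \left(-159\right)\right)}{-491507 + 417386} = \frac{-485348 + \left(\frac{6}{5} - \frac{477}{5}\right)}{-74121} = \left(-485348 - \frac{471}{5}\right) \left(- \frac{1}{74121}\right) = \left(- \frac{2427211}{5}\right) \left(- \frac{1}{74121}\right) = \frac{2427211}{370605}$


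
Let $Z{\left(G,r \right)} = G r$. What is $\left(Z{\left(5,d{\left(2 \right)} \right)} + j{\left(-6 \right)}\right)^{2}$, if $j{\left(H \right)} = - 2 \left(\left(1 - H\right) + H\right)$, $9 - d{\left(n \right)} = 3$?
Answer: $784$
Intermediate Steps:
$d{\left(n \right)} = 6$ ($d{\left(n \right)} = 9 - 3 = 6$)
$j{\left(H \right)} = -2$ ($j{\left(H \right)} = \left(-2\right) 1 = -2$)
$\left(Z{\left(5,d{\left(2 \right)} \right)} + j{\left(-6 \right)}\right)^{2} = \left(5 \cdot 6 - 2\right)^{2} = \left(30 - 2\right)^{2} = 28^{2} = 784$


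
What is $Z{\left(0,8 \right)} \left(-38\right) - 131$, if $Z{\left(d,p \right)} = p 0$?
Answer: $-131$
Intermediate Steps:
$Z{\left(d,p \right)} = 0$
$Z{\left(0,8 \right)} \left(-38\right) - 131 = 0 \left(-38\right) - 131 = 0 - 131 = -131$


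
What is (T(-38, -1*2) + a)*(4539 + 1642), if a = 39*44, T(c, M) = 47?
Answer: 10897103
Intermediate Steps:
a = 1716
(T(-38, -1*2) + a)*(4539 + 1642) = (47 + 1716)*(4539 + 1642) = 1763*6181 = 10897103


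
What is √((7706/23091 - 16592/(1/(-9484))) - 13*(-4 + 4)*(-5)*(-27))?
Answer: √83902667374117614/23091 ≈ 12544.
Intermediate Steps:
√((7706/23091 - 16592/(1/(-9484))) - 13*(-4 + 4)*(-5)*(-27)) = √((7706*(1/23091) - 16592/(-1/9484)) - 0*(-5)*(-27)) = √((7706/23091 - 16592*(-9484)) - 13*0*(-27)) = √((7706/23091 + 157358528) + 0*(-27)) = √(3633565777754/23091 + 0) = √(3633565777754/23091) = √83902667374117614/23091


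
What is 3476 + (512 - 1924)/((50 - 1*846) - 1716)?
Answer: 2183281/628 ≈ 3476.6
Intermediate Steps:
3476 + (512 - 1924)/((50 - 1*846) - 1716) = 3476 - 1412/((50 - 846) - 1716) = 3476 - 1412/(-796 - 1716) = 3476 - 1412/(-2512) = 3476 - 1412*(-1/2512) = 3476 + 353/628 = 2183281/628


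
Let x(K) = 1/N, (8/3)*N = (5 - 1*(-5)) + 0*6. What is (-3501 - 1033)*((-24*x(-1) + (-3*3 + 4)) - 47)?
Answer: 1323928/5 ≈ 2.6479e+5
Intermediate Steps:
N = 15/4 (N = 3*((5 - 1*(-5)) + 0*6)/8 = 3*((5 + 5) + 0)/8 = 3*(10 + 0)/8 = (3/8)*10 = 15/4 ≈ 3.7500)
x(K) = 4/15 (x(K) = 1/(15/4) = 4/15)
(-3501 - 1033)*((-24*x(-1) + (-3*3 + 4)) - 47) = (-3501 - 1033)*((-24*4/15 + (-3*3 + 4)) - 47) = -4534*((-32/5 + (-9 + 4)) - 47) = -4534*((-32/5 - 5) - 47) = -4534*(-57/5 - 47) = -4534*(-292/5) = 1323928/5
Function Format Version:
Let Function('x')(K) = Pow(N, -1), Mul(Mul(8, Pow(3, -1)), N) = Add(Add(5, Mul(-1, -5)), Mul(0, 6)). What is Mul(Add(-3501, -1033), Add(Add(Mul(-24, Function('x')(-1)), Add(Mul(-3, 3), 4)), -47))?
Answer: Rational(1323928, 5) ≈ 2.6479e+5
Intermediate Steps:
N = Rational(15, 4) (N = Mul(Rational(3, 8), Add(Add(5, Mul(-1, -5)), Mul(0, 6))) = Mul(Rational(3, 8), Add(Add(5, 5), 0)) = Mul(Rational(3, 8), Add(10, 0)) = Mul(Rational(3, 8), 10) = Rational(15, 4) ≈ 3.7500)
Function('x')(K) = Rational(4, 15) (Function('x')(K) = Pow(Rational(15, 4), -1) = Rational(4, 15))
Mul(Add(-3501, -1033), Add(Add(Mul(-24, Function('x')(-1)), Add(Mul(-3, 3), 4)), -47)) = Mul(Add(-3501, -1033), Add(Add(Mul(-24, Rational(4, 15)), Add(Mul(-3, 3), 4)), -47)) = Mul(-4534, Add(Add(Rational(-32, 5), Add(-9, 4)), -47)) = Mul(-4534, Add(Add(Rational(-32, 5), -5), -47)) = Mul(-4534, Add(Rational(-57, 5), -47)) = Mul(-4534, Rational(-292, 5)) = Rational(1323928, 5)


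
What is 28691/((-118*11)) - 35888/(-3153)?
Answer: -43880099/4092594 ≈ -10.722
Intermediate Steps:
28691/((-118*11)) - 35888/(-3153) = 28691/(-1298) - 35888*(-1/3153) = 28691*(-1/1298) + 35888/3153 = -28691/1298 + 35888/3153 = -43880099/4092594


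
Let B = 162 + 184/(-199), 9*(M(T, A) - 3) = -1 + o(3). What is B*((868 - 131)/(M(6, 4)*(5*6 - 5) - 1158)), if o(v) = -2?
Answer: -35435697/325763 ≈ -108.78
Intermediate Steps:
M(T, A) = 8/3 (M(T, A) = 3 + (-1 - 2)/9 = 3 + (⅑)*(-3) = 3 - ⅓ = 8/3)
B = 32054/199 (B = 162 + 184*(-1/199) = 162 - 184/199 = 32054/199 ≈ 161.08)
B*((868 - 131)/(M(6, 4)*(5*6 - 5) - 1158)) = 32054*((868 - 131)/(8*(5*6 - 5)/3 - 1158))/199 = 32054*(737/(8*(30 - 5)/3 - 1158))/199 = 32054*(737/((8/3)*25 - 1158))/199 = 32054*(737/(200/3 - 1158))/199 = 32054*(737/(-3274/3))/199 = 32054*(737*(-3/3274))/199 = (32054/199)*(-2211/3274) = -35435697/325763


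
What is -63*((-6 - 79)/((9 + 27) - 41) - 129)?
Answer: 7056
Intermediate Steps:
-63*((-6 - 79)/((9 + 27) - 41) - 129) = -63*(-85/(36 - 41) - 129) = -63*(-85/(-5) - 129) = -63*(-85*(-⅕) - 129) = -63*(17 - 129) = -63*(-112) = 7056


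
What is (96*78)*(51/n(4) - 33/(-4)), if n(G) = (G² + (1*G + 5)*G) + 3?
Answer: 3779568/55 ≈ 68719.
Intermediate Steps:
n(G) = 3 + G² + G*(5 + G) (n(G) = (G² + (G + 5)*G) + 3 = (G² + (5 + G)*G) + 3 = (G² + G*(5 + G)) + 3 = 3 + G² + G*(5 + G))
(96*78)*(51/n(4) - 33/(-4)) = (96*78)*(51/(3 + 2*4² + 5*4) - 33/(-4)) = 7488*(51/(3 + 2*16 + 20) - 33*(-¼)) = 7488*(51/(3 + 32 + 20) + 33/4) = 7488*(51/55 + 33/4) = 7488*(2019/220) = 3779568/55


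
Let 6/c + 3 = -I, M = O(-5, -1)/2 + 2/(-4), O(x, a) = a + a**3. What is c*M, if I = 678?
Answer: 3/227 ≈ 0.013216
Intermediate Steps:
M = -3/2 (M = (-1 + (-1)**3)/2 + 2/(-4) = (-1 - 1)*(1/2) + 2*(-1/4) = -2*1/2 - 1/2 = -1 - 1/2 = -3/2 ≈ -1.5000)
c = -2/227 (c = 6/(-3 - 1*678) = 6/(-3 - 678) = 6/(-681) = 6*(-1/681) = -2/227 ≈ -0.0088106)
c*M = -2/227*(-3/2) = 3/227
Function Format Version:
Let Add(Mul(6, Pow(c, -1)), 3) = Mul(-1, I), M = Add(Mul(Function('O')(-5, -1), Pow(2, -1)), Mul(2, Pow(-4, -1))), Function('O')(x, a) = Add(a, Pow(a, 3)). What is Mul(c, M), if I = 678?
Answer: Rational(3, 227) ≈ 0.013216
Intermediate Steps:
M = Rational(-3, 2) (M = Add(Mul(Add(-1, Pow(-1, 3)), Pow(2, -1)), Mul(2, Pow(-4, -1))) = Add(Mul(Add(-1, -1), Rational(1, 2)), Mul(2, Rational(-1, 4))) = Add(Mul(-2, Rational(1, 2)), Rational(-1, 2)) = Add(-1, Rational(-1, 2)) = Rational(-3, 2) ≈ -1.5000)
c = Rational(-2, 227) (c = Mul(6, Pow(Add(-3, Mul(-1, 678)), -1)) = Mul(6, Pow(Add(-3, -678), -1)) = Mul(6, Pow(-681, -1)) = Mul(6, Rational(-1, 681)) = Rational(-2, 227) ≈ -0.0088106)
Mul(c, M) = Mul(Rational(-2, 227), Rational(-3, 2)) = Rational(3, 227)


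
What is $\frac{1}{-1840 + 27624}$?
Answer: $\frac{1}{25784} \approx 3.8784 \cdot 10^{-5}$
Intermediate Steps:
$\frac{1}{-1840 + 27624} = \frac{1}{25784}$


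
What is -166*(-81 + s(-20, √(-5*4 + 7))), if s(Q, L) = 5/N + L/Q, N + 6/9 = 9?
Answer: 66732/5 + 83*I*√13/10 ≈ 13346.0 + 29.926*I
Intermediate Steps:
N = 25/3 (N = -⅔ + 9 = 25/3 ≈ 8.3333)
s(Q, L) = ⅗ + L/Q (s(Q, L) = 5/(25/3) + L/Q = 5*(3/25) + L/Q = ⅗ + L/Q)
-166*(-81 + s(-20, √(-5*4 + 7))) = -166*(-81 + (⅗ + √(-5*4 + 7)/(-20))) = -166*(-81 + (⅗ + √(-20 + 7)*(-1/20))) = -166*(-81 + (⅗ + √(-13)*(-1/20))) = -166*(-81 + (⅗ + (I*√13)*(-1/20))) = -166*(-81 + (⅗ - I*√13/20)) = -166*(-402/5 - I*√13/20) = 66732/5 + 83*I*√13/10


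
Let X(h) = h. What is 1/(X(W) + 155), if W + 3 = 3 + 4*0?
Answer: 1/155 ≈ 0.0064516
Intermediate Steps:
W = 0 (W = -3 + (3 + 4*0) = -3 + (3 + 0) = -3 + 3 = 0)
1/(X(W) + 155) = 1/(0 + 155) = 1/155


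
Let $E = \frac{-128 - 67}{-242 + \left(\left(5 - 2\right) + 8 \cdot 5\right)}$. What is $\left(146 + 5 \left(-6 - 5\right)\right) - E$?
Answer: $\frac{17914}{199} \approx 90.02$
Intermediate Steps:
$E = \frac{195}{199}$ ($E = - \frac{195}{-242 + \left(3 + 40\right)} = - \frac{195}{-242 + 43} = - \frac{195}{-199} = \left(-195\right) \left(- \frac{1}{199}\right) = \frac{195}{199} \approx 0.9799$)
$\left(146 + 5 \left(-6 - 5\right)\right) - E = \left(146 + 5 \left(-6 - 5\right)\right) - \frac{195}{199} = \left(146 + 5 \left(-11\right)\right) - \frac{195}{199} = \left(146 - 55\right) - \frac{195}{199} = 91 - \frac{195}{199} = \frac{17914}{199}$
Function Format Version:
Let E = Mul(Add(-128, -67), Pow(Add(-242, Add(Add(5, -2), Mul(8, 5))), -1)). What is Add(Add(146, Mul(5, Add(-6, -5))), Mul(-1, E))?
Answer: Rational(17914, 199) ≈ 90.020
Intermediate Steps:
E = Rational(195, 199) (E = Mul(-195, Pow(Add(-242, Add(3, 40)), -1)) = Mul(-195, Pow(Add(-242, 43), -1)) = Mul(-195, Pow(-199, -1)) = Mul(-195, Rational(-1, 199)) = Rational(195, 199) ≈ 0.97990)
Add(Add(146, Mul(5, Add(-6, -5))), Mul(-1, E)) = Add(Add(146, Mul(5, Add(-6, -5))), Mul(-1, Rational(195, 199))) = Add(Add(146, Mul(5, -11)), Rational(-195, 199)) = Add(Add(146, -55), Rational(-195, 199)) = Add(91, Rational(-195, 199)) = Rational(17914, 199)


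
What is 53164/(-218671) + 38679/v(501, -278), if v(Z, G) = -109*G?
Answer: 6847000081/6626168642 ≈ 1.0333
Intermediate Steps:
53164/(-218671) + 38679/v(501, -278) = 53164/(-218671) + 38679/((-109*(-278))) = 53164*(-1/218671) + 38679/30302 = -53164/218671 + 38679*(1/30302) = -53164/218671 + 38679/30302 = 6847000081/6626168642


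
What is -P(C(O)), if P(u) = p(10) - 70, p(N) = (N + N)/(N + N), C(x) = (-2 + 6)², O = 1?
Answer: 69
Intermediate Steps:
C(x) = 16 (C(x) = 4² = 16)
p(N) = 1 (p(N) = (2*N)/((2*N)) = (2*N)*(1/(2*N)) = 1)
P(u) = -69 (P(u) = 1 - 70 = -69)
-P(C(O)) = -1*(-69) = 69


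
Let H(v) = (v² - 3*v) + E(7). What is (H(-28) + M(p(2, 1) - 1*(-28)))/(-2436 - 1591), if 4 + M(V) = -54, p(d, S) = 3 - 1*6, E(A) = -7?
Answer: -803/4027 ≈ -0.19940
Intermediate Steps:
p(d, S) = -3 (p(d, S) = 3 - 6 = -3)
H(v) = -7 + v² - 3*v (H(v) = (v² - 3*v) - 7 = -7 + v² - 3*v)
M(V) = -58 (M(V) = -4 - 54 = -58)
(H(-28) + M(p(2, 1) - 1*(-28)))/(-2436 - 1591) = ((-7 + (-28)² - 3*(-28)) - 58)/(-2436 - 1591) = ((-7 + 784 + 84) - 58)/(-4027) = (861 - 58)*(-1/4027) = 803*(-1/4027) = -803/4027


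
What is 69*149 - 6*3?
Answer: 10263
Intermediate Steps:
69*149 - 6*3 = 10281 - 18 = 10263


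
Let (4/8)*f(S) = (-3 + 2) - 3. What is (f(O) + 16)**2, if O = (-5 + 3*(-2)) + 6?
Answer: 64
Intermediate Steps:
O = -5 (O = (-5 - 6) + 6 = -11 + 6 = -5)
f(S) = -8 (f(S) = 2*((-3 + 2) - 3) = 2*(-1 - 3) = 2*(-4) = -8)
(f(O) + 16)**2 = (-8 + 16)**2 = 8**2 = 64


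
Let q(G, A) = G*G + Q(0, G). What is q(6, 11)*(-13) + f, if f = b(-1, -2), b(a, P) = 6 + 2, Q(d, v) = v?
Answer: -538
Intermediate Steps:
b(a, P) = 8
f = 8
q(G, A) = G + G**2 (q(G, A) = G*G + G = G**2 + G = G + G**2)
q(6, 11)*(-13) + f = (6*(1 + 6))*(-13) + 8 = (6*7)*(-13) + 8 = 42*(-13) + 8 = -546 + 8 = -538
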